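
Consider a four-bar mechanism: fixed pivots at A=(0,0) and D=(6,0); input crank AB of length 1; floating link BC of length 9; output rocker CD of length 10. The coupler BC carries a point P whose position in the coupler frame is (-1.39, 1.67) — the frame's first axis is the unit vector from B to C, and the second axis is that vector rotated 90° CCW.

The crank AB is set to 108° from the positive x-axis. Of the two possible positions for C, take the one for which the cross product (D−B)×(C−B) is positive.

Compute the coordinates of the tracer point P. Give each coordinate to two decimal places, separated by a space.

A=(0,0), D=(6.00,0)
B = A + 1.00·(cos108°, sin108°) = (-0.3090, 0.9511)
|BD| = 6.3803
circle(B,9.00) ∩ circle(D,10.00): a=1.7012, h=8.8378
  candidates: C₊=(2.6905,9.4365) cross=56.388; C₋=(0.0558,-8.0415) cross=-56.388
  mode + wants cross > 0 → take C=(2.6905,9.4365) (cross=56.388)
ex = (C−B)/|BC| = (0.3333,0.9428); ey = (-0.9428,0.3333)
P = B + -1.39·ex + 1.67·ey = (-2.3468,0.1971)

-2.35 0.20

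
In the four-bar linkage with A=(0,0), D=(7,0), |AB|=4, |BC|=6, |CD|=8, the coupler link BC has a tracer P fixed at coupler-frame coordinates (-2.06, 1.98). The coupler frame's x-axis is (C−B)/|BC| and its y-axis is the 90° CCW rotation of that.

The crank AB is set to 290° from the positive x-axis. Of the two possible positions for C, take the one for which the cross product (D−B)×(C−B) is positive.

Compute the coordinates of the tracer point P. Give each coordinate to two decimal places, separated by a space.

0.26 -6.39

A=(0,0), D=(7.00,0)
B = A + 4.00·(cos290°, sin290°) = (1.3681, -3.7588)
|BD| = 6.7710
circle(B,6.00) ∩ circle(D,8.00): a=1.3179, h=5.8535
  candidates: C₊=(-0.7852,1.8415) cross=39.634; C₋=(5.7137,-7.8959) cross=-39.634
  mode + wants cross > 0 → take C=(-0.7852,1.8415) (cross=39.634)
ex = (C−B)/|BC| = (-0.3589,0.9334); ey = (-0.9334,-0.3589)
P = B + -2.06·ex + 1.98·ey = (0.2593,-6.3921)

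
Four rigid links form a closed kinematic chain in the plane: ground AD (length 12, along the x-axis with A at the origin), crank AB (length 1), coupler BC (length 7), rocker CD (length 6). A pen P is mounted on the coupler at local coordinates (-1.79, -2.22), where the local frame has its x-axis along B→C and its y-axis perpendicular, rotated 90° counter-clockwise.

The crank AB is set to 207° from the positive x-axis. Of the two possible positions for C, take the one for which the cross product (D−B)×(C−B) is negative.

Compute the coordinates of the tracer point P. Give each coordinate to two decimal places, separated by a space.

-2.85 -2.52

A=(0,0), D=(12.00,0)
B = A + 1.00·(cos207°, sin207°) = (-0.8910, -0.4540)
|BD| = 12.8990
circle(B,7.00) ∩ circle(D,6.00): a=6.9534, h=0.8062
  candidates: C₊=(6.0297,0.5965) cross=10.400; C₋=(6.0865,-1.0150) cross=-10.400
  mode - wants cross < 0 → take C=(6.0865,-1.0150) (cross=-10.400)
ex = (C−B)/|BC| = (0.9968,-0.0801); ey = (0.0801,0.9968)
P = B + -1.79·ex + -2.22·ey = (-2.8532,-2.5234)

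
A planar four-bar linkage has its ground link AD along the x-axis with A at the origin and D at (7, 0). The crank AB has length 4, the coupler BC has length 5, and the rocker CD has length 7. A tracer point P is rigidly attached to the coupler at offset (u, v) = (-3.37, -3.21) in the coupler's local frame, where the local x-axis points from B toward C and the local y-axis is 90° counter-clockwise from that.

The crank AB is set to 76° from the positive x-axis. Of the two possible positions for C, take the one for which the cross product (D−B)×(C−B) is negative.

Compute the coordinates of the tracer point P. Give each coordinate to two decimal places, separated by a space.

A=(0,0), D=(7.00,0)
B = A + 4.00·(cos76°, sin76°) = (0.9677, 3.8812)
|BD| = 7.1730
circle(B,5.00) ∩ circle(D,7.00): a=1.9136, h=4.6193
  candidates: C₊=(5.0764,6.7305) cross=33.135; C₋=(0.0775,-1.0389) cross=-33.135
  mode - wants cross < 0 → take C=(0.0775,-1.0389) (cross=-33.135)
ex = (C−B)/|BC| = (-0.1780,-0.9840); ey = (0.9840,-0.1780)
P = B + -3.37·ex + -3.21·ey = (-1.5911,7.7688)

-1.59 7.77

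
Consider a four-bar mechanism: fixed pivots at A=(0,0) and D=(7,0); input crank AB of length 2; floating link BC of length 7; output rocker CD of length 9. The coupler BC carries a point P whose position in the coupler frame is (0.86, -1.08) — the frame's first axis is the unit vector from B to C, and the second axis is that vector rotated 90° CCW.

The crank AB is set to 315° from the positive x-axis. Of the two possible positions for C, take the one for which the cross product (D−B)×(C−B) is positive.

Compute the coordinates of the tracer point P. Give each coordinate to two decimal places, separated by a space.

A=(0,0), D=(7.00,0)
B = A + 2.00·(cos315°, sin315°) = (1.4142, -1.4142)
|BD| = 5.7620
circle(B,7.00) ∩ circle(D,9.00): a=0.1042, h=6.9992
  candidates: C₊=(-0.2026,5.3965) cross=40.330; C₋=(3.2331,-8.1738) cross=-40.330
  mode + wants cross > 0 → take C=(-0.2026,5.3965) (cross=40.330)
ex = (C−B)/|BC| = (-0.2310,0.9730); ey = (-0.9730,-0.2310)
P = B + 0.86·ex + -1.08·ey = (2.2664,-0.3280)

2.27 -0.33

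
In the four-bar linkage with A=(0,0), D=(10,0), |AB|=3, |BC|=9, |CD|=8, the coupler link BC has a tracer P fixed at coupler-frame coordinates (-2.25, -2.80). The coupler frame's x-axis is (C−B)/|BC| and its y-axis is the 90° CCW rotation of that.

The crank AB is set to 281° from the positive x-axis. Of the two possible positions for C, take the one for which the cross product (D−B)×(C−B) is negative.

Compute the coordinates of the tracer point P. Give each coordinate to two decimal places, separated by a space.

A=(0,0), D=(10.00,0)
B = A + 3.00·(cos281°, sin281°) = (0.5724, -2.9449)
|BD| = 9.8768
circle(B,9.00) ∩ circle(D,8.00): a=5.7990, h=6.8827
  candidates: C₊=(4.0555,5.3538) cross=67.979; C₋=(8.1598,-7.7855) cross=-67.979
  mode - wants cross < 0 → take C=(8.1598,-7.7855) (cross=-67.979)
ex = (C−B)/|BC| = (0.8430,-0.5378); ey = (0.5378,0.8430)
P = B + -2.25·ex + -2.80·ey = (-2.8304,-4.0953)

-2.83 -4.10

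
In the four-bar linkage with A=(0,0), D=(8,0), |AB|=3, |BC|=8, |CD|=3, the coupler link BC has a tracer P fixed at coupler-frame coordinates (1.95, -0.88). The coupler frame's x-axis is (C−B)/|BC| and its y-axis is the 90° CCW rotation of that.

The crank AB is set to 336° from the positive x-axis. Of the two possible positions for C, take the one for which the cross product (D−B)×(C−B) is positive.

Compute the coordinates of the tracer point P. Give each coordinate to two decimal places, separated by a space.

4.88 -1.15

A=(0,0), D=(8.00,0)
B = A + 3.00·(cos336°, sin336°) = (2.7406, -1.2202)
|BD| = 5.3991
circle(B,8.00) ∩ circle(D,3.00): a=7.7930, h=1.8080
  candidates: C₊=(9.9234,2.3023) cross=9.762; C₋=(10.7406,-1.2202) cross=-9.762
  mode + wants cross > 0 → take C=(9.9234,2.3023) (cross=9.762)
ex = (C−B)/|BC| = (0.8978,0.4403); ey = (-0.4403,0.8978)
P = B + 1.95·ex + -0.88·ey = (4.8789,-1.1517)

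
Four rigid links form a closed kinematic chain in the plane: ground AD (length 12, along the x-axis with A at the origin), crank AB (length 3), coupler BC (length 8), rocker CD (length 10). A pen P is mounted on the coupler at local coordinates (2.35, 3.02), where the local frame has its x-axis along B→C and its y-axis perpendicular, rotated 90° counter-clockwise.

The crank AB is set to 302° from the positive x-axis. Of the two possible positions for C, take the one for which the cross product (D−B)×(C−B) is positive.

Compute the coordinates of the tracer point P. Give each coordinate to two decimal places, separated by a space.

-0.79 0.45

A=(0,0), D=(12.00,0)
B = A + 3.00·(cos302°, sin302°) = (1.5898, -2.5441)
|BD| = 10.7166
circle(B,8.00) ∩ circle(D,10.00): a=3.6787, h=7.1040
  candidates: C₊=(3.4767,5.2301) cross=76.131; C₋=(6.8498,-8.5718) cross=-76.131
  mode + wants cross > 0 → take C=(3.4767,5.2301) (cross=76.131)
ex = (C−B)/|BC| = (0.2359,0.9718); ey = (-0.9718,0.2359)
P = B + 2.35·ex + 3.02·ey = (-0.7907,0.4519)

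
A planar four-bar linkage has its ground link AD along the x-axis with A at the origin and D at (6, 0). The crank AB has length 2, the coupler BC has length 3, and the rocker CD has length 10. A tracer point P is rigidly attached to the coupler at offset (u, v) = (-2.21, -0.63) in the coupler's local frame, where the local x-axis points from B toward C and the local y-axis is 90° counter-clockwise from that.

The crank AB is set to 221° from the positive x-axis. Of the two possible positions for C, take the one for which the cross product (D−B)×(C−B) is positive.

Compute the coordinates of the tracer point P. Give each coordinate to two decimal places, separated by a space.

0.67 -2.03

A=(0,0), D=(6.00,0)
B = A + 2.00·(cos221°, sin221°) = (-1.5094, -1.3121)
|BD| = 7.6232
circle(B,3.00) ∩ circle(D,10.00): a=-2.1570, h=2.0850
  candidates: C₊=(-3.9931,0.3705) cross=15.894; C₋=(-3.2754,-3.7373) cross=-15.894
  mode + wants cross > 0 → take C=(-3.9931,0.3705) (cross=15.894)
ex = (C−B)/|BC| = (-0.8279,0.5609); ey = (-0.5609,-0.8279)
P = B + -2.21·ex + -0.63·ey = (0.6736,-2.0301)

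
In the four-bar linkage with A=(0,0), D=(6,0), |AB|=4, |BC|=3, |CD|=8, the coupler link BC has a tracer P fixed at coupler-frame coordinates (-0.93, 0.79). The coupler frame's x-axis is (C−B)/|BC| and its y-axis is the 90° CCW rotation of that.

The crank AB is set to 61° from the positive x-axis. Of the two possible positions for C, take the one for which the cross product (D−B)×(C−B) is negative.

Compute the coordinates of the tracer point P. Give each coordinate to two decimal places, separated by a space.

A=(0,0), D=(6.00,0)
B = A + 4.00·(cos61°, sin61°) = (1.9392, 3.4985)
|BD| = 5.3600
circle(B,3.00) ∩ circle(D,8.00): a=-2.4507, h=1.7304
  candidates: C₊=(1.2120,6.4090) cross=9.275; C₋=(-1.0468,3.7871) cross=-9.275
  mode - wants cross < 0 → take C=(-1.0468,3.7871) (cross=-9.275)
ex = (C−B)/|BC| = (-0.9954,0.0962); ey = (-0.0962,-0.9954)
P = B + -0.93·ex + 0.79·ey = (2.7889,2.6227)

2.79 2.62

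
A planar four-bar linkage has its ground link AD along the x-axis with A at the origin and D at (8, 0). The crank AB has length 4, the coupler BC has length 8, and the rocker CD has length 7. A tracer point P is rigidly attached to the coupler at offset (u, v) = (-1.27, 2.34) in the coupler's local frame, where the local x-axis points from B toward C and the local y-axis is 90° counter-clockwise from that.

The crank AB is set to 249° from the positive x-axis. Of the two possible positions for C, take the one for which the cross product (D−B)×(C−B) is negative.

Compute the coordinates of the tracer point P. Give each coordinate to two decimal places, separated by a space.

-1.74 -1.09

A=(0,0), D=(8.00,0)
B = A + 4.00·(cos249°, sin249°) = (-1.4335, -3.7343)
|BD| = 10.1457
circle(B,8.00) ∩ circle(D,7.00): a=5.8121, h=5.4972
  candidates: C₊=(1.9472,3.5163) cross=55.773; C₋=(5.9940,-6.7064) cross=-55.773
  mode - wants cross < 0 → take C=(5.9940,-6.7064) (cross=-55.773)
ex = (C−B)/|BC| = (0.9284,-0.3715); ey = (0.3715,0.9284)
P = B + -1.27·ex + 2.34·ey = (-1.7432,-1.0900)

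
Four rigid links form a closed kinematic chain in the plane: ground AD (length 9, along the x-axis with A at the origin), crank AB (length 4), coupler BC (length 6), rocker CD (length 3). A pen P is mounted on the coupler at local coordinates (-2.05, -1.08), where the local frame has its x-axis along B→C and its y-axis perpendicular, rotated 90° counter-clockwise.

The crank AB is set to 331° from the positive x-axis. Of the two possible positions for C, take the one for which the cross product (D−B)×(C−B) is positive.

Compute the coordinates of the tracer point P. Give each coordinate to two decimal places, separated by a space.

2.96 -4.19

A=(0,0), D=(9.00,0)
B = A + 4.00·(cos331°, sin331°) = (3.4985, -1.9392)
|BD| = 5.8333
circle(B,6.00) ∩ circle(D,3.00): a=5.2309, h=2.9389
  candidates: C₊=(7.4549,2.5715) cross=17.144; C₋=(9.4089,-2.9720) cross=-17.144
  mode + wants cross > 0 → take C=(7.4549,2.5715) (cross=17.144)
ex = (C−B)/|BC| = (0.6594,0.7518); ey = (-0.7518,0.6594)
P = B + -2.05·ex + -1.08·ey = (2.9586,-4.1926)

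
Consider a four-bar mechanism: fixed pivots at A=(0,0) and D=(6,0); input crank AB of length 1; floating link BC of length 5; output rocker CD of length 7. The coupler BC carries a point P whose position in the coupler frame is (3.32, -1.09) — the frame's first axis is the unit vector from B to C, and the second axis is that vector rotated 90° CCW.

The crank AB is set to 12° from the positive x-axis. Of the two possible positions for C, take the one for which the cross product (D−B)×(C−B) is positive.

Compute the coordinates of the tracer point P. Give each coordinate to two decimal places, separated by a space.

A=(0,0), D=(6.00,0)
B = A + 1.00·(cos12°, sin12°) = (0.9781, 0.2079)
|BD| = 5.0262
circle(B,5.00) ∩ circle(D,7.00): a=0.1256, h=4.9984
  candidates: C₊=(1.3104,5.1969) cross=25.123; C₋=(0.8968,-4.7914) cross=-25.123
  mode + wants cross > 0 → take C=(1.3104,5.1969) (cross=25.123)
ex = (C−B)/|BC| = (0.0664,0.9978); ey = (-0.9978,0.0664)
P = B + 3.32·ex + -1.09·ey = (2.2863,3.4482)

2.29 3.45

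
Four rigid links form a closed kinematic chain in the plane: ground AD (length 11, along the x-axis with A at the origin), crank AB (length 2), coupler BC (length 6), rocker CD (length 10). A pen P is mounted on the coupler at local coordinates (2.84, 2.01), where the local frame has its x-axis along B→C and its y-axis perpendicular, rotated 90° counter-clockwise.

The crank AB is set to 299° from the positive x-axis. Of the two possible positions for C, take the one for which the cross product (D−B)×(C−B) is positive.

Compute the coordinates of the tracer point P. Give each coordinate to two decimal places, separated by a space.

-0.57 1.37

A=(0,0), D=(11.00,0)
B = A + 2.00·(cos299°, sin299°) = (0.9696, -1.7492)
|BD| = 10.1818
circle(B,6.00) ∩ circle(D,10.00): a=1.9480, h=5.6750
  candidates: C₊=(1.9137,4.1760) cross=57.781; C₋=(3.8636,-7.0052) cross=-57.781
  mode + wants cross > 0 → take C=(1.9137,4.1760) (cross=57.781)
ex = (C−B)/|BC| = (0.1573,0.9875); ey = (-0.9875,0.1573)
P = B + 2.84·ex + 2.01·ey = (-0.5685,1.3717)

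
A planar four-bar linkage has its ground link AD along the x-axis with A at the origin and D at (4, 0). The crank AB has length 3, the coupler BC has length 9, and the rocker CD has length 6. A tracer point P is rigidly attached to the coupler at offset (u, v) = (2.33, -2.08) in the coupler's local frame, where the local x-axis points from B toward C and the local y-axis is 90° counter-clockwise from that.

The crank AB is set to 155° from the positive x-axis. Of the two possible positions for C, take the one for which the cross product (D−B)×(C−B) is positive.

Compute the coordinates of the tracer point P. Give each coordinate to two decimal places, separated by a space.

A=(0,0), D=(4.00,0)
B = A + 3.00·(cos155°, sin155°) = (-2.7189, 1.2679)
|BD| = 6.8375
circle(B,9.00) ∩ circle(D,6.00): a=6.7094, h=5.9986
  candidates: C₊=(4.9865,5.9184) cross=41.016; C₋=(2.7618,-5.8709) cross=-41.016
  mode + wants cross > 0 → take C=(4.9865,5.9184) (cross=41.016)
ex = (C−B)/|BC| = (0.8562,0.5167); ey = (-0.5167,0.8562)
P = B + 2.33·ex + -2.08·ey = (0.3507,0.6910)

0.35 0.69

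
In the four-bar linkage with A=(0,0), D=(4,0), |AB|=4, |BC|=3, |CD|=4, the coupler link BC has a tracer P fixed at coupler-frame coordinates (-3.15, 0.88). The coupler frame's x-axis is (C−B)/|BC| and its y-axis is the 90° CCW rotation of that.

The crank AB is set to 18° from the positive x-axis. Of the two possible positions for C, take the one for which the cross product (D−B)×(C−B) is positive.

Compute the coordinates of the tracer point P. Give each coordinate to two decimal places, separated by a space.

1.29 -0.86

A=(0,0), D=(4.00,0)
B = A + 4.00·(cos18°, sin18°) = (3.8042, 1.2361)
|BD| = 1.2515
circle(B,3.00) ∩ circle(D,4.00): a=-2.1710, h=2.0705
  candidates: C₊=(5.5096,3.7042) cross=2.591; C₋=(1.4196,3.0564) cross=-2.591
  mode + wants cross > 0 → take C=(5.5096,3.7042) (cross=2.591)
ex = (C−B)/|BC| = (0.5685,0.8227); ey = (-0.8227,0.5685)
P = B + -3.15·ex + 0.88·ey = (1.2896,-0.8552)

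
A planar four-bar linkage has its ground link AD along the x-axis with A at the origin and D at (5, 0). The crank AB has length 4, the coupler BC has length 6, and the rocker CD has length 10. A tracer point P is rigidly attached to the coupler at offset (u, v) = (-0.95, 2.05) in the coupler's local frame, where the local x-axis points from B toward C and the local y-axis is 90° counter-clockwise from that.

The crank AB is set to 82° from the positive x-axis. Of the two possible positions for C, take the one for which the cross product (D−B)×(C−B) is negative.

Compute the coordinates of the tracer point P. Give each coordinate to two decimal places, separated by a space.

2.28 2.50

A=(0,0), D=(5.00,0)
B = A + 4.00·(cos82°, sin82°) = (0.5567, 3.9611)
|BD| = 5.9526
circle(B,6.00) ∩ circle(D,10.00): a=-2.3995, h=5.4993
  candidates: C₊=(2.4250,9.6628) cross=32.735; C₋=(-4.8939,1.4529) cross=-32.735
  mode - wants cross < 0 → take C=(-4.8939,1.4529) (cross=-32.735)
ex = (C−B)/|BC| = (-0.9084,-0.4180); ey = (0.4180,-0.9084)
P = B + -0.95·ex + 2.05·ey = (2.2767,2.4959)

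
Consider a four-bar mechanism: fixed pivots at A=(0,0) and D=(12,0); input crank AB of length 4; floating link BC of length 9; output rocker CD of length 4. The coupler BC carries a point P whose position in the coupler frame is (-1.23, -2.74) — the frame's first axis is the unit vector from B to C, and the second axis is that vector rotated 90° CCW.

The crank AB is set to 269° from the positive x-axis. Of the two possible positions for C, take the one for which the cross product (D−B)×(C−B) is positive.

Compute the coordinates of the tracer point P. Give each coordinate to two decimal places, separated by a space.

0.04 -7.00

A=(0,0), D=(12.00,0)
B = A + 4.00·(cos269°, sin269°) = (-0.0698, -3.9994)
|BD| = 12.7152
circle(B,9.00) ∩ circle(D,4.00): a=8.9136, h=1.2442
  candidates: C₊=(8.0000,-0.0147) cross=15.820; C₋=(8.7827,-2.3768) cross=-15.820
  mode + wants cross > 0 → take C=(8.0000,-0.0147) (cross=15.820)
ex = (C−B)/|BC| = (0.8966,0.4427); ey = (-0.4427,0.8966)
P = B + -1.23·ex + -2.74·ey = (0.0404,-7.0008)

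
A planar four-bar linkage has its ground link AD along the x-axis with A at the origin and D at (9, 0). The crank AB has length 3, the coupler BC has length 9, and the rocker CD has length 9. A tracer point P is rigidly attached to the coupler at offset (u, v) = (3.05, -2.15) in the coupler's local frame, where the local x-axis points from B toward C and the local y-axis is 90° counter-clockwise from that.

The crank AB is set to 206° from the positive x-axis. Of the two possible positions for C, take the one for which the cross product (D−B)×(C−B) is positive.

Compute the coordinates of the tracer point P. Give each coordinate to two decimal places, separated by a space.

A=(0,0), D=(9.00,0)
B = A + 3.00·(cos206°, sin206°) = (-2.6964, -1.3151)
|BD| = 11.7701
circle(B,9.00) ∩ circle(D,9.00): a=5.8850, h=6.8093
  candidates: C₊=(2.3910,6.1091) cross=80.146; C₋=(3.9126,-7.4242) cross=-80.146
  mode + wants cross > 0 → take C=(2.3910,6.1091) (cross=80.146)
ex = (C−B)/|BC| = (0.5653,0.8249); ey = (-0.8249,0.5653)
P = B + 3.05·ex + -2.15·ey = (0.8012,-0.0145)

0.80 -0.01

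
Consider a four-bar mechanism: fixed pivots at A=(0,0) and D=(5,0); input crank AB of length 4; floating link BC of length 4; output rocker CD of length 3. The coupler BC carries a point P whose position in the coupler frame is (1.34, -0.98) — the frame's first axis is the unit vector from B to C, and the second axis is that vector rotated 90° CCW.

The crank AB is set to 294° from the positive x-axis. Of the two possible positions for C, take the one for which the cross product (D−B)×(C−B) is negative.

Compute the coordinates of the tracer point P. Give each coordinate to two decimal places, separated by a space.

3.12 -4.38

A=(0,0), D=(5.00,0)
B = A + 4.00·(cos294°, sin294°) = (1.6269, -3.6542)
|BD| = 4.9730
circle(B,4.00) ∩ circle(D,3.00): a=3.1903, h=2.4129
  candidates: C₊=(2.0178,0.3267) cross=11.999; C₋=(5.5639,-2.9465) cross=-11.999
  mode - wants cross < 0 → take C=(5.5639,-2.9465) (cross=-11.999)
ex = (C−B)/|BC| = (0.9842,0.1769); ey = (-0.1769,0.9842)
P = B + 1.34·ex + -0.98·ey = (3.1192,-4.3817)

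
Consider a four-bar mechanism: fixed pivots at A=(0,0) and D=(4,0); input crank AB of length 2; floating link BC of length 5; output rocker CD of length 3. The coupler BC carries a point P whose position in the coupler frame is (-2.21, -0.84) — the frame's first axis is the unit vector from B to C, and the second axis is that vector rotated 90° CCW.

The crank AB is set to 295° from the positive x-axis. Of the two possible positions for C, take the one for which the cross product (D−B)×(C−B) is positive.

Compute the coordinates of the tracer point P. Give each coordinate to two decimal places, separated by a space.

A=(0,0), D=(4.00,0)
B = A + 2.00·(cos295°, sin295°) = (0.8452, -1.8126)
|BD| = 3.6384
circle(B,5.00) ∩ circle(D,3.00): a=4.0180, h=2.9759
  candidates: C₊=(2.8465,2.7694) cross=10.828; C₋=(5.8116,-2.3912) cross=-10.828
  mode + wants cross > 0 → take C=(2.8465,2.7694) (cross=10.828)
ex = (C−B)/|BC| = (0.4003,0.9164); ey = (-0.9164,0.4003)
P = B + -2.21·ex + -0.84·ey = (0.7304,-4.1741)

0.73 -4.17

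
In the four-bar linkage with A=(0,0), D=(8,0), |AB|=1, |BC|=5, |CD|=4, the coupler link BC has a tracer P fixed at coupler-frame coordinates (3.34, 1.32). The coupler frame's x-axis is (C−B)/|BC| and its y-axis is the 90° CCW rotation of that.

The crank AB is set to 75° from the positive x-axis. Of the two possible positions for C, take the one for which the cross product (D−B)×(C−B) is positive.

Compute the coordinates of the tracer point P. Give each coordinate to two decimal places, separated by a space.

A=(0,0), D=(8.00,0)
B = A + 1.00·(cos75°, sin75°) = (0.2588, 0.9659)
|BD| = 7.8012
circle(B,5.00) ∩ circle(D,4.00): a=4.4774, h=2.2254
  candidates: C₊=(4.9774,2.6198) cross=17.361; C₋=(4.4263,-1.7968) cross=-17.361
  mode + wants cross > 0 → take C=(4.9774,2.6198) (cross=17.361)
ex = (C−B)/|BC| = (0.9437,0.3308); ey = (-0.3308,0.9437)
P = B + 3.34·ex + 1.32·ey = (2.9742,3.3164)

2.97 3.32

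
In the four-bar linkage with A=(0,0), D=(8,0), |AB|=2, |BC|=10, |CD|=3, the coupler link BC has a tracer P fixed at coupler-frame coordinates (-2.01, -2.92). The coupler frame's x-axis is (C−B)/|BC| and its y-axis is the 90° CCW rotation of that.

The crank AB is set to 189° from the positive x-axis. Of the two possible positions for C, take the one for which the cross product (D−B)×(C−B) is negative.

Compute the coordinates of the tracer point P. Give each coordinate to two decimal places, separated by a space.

A=(0,0), D=(8.00,0)
B = A + 2.00·(cos189°, sin189°) = (-1.9754, -0.3129)
|BD| = 9.9803
circle(B,10.00) ∩ circle(D,3.00): a=9.5491, h=2.9689
  candidates: C₊=(7.4760,2.9539) cross=29.630; C₋=(7.6621,-2.9809) cross=-29.630
  mode - wants cross < 0 → take C=(7.6621,-2.9809) (cross=-29.630)
ex = (C−B)/|BC| = (0.9638,-0.2668); ey = (0.2668,0.9638)
P = B + -2.01·ex + -2.92·ey = (-4.6916,-2.5907)

-4.69 -2.59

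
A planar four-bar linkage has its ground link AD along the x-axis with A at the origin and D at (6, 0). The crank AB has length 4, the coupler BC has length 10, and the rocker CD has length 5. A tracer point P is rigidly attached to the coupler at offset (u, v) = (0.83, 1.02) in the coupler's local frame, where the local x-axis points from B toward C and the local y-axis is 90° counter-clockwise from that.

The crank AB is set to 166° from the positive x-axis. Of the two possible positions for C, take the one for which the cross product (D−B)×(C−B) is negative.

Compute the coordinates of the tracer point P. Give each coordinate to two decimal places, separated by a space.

-2.62 1.33

A=(0,0), D=(6.00,0)
B = A + 4.00·(cos166°, sin166°) = (-3.8812, 0.9677)
|BD| = 9.9285
circle(B,10.00) ∩ circle(D,5.00): a=8.7413, h=4.8570
  candidates: C₊=(5.2918,4.9496) cross=48.223; C₋=(4.3451,-4.7182) cross=-48.223
  mode - wants cross < 0 → take C=(4.3451,-4.7182) (cross=-48.223)
ex = (C−B)/|BC| = (0.8226,-0.5686); ey = (0.5686,0.8226)
P = B + 0.83·ex + 1.02·ey = (-2.6184,1.3348)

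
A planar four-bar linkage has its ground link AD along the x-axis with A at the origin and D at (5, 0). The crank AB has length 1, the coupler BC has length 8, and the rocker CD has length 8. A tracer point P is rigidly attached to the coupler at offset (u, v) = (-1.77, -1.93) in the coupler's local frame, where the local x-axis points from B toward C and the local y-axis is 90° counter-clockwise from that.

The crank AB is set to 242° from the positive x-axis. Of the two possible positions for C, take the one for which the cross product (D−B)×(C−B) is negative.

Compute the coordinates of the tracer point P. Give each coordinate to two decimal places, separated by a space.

-3.02 -0.29

A=(0,0), D=(5.00,0)
B = A + 1.00·(cos242°, sin242°) = (-0.4695, -0.8829)
|BD| = 5.5403
circle(B,8.00) ∩ circle(D,8.00): a=2.7701, h=7.5051
  candidates: C₊=(1.0692,6.9677) cross=41.580; C₋=(3.4613,-7.8506) cross=-41.580
  mode - wants cross < 0 → take C=(3.4613,-7.8506) (cross=-41.580)
ex = (C−B)/|BC| = (0.4914,-0.8710); ey = (0.8710,0.4914)
P = B + -1.77·ex + -1.93·ey = (-3.0201,-0.2897)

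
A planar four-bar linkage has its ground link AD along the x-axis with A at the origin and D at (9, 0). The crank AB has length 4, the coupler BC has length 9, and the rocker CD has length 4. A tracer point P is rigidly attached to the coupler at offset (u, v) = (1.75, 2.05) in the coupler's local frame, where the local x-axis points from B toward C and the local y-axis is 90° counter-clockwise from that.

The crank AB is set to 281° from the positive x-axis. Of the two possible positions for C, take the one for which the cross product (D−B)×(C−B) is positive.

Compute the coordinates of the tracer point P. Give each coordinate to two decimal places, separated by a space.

0.27 -1.28

A=(0,0), D=(9.00,0)
B = A + 4.00·(cos281°, sin281°) = (0.7632, -3.9265)
|BD| = 9.1248
circle(B,9.00) ∩ circle(D,4.00): a=8.1241, h=3.8728
  candidates: C₊=(6.4302,3.0653) cross=35.339; C₋=(9.7632,-3.9265) cross=-35.339
  mode + wants cross > 0 → take C=(6.4302,3.0653) (cross=35.339)
ex = (C−B)/|BC| = (0.6297,0.7769); ey = (-0.7769,0.6297)
P = B + 1.75·ex + 2.05·ey = (0.2726,-1.2762)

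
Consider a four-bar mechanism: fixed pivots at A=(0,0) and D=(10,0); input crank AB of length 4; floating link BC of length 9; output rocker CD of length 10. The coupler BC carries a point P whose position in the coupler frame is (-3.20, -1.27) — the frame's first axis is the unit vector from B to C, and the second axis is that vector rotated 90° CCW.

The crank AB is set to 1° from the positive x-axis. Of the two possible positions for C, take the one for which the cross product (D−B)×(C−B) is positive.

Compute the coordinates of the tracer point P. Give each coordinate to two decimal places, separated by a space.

4.71 -3.30

A=(0,0), D=(10.00,0)
B = A + 4.00·(cos1°, sin1°) = (3.9994, 0.0698)
|BD| = 6.0010
circle(B,9.00) ∩ circle(D,10.00): a=1.4174, h=8.8877
  candidates: C₊=(5.5201,8.9404) cross=53.335; C₋=(5.3133,-8.8338) cross=-53.335
  mode + wants cross > 0 → take C=(5.5201,8.9404) (cross=53.335)
ex = (C−B)/|BC| = (0.1690,0.9856); ey = (-0.9856,0.1690)
P = B + -3.20·ex + -1.27·ey = (4.7104,-3.2988)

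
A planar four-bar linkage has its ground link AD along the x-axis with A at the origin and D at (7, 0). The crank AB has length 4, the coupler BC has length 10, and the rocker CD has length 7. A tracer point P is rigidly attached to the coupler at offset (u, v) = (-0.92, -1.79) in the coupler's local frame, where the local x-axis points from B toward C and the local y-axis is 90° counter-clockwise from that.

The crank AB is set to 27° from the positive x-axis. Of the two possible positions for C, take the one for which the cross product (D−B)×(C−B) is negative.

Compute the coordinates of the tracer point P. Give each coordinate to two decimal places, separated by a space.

1.55 1.70

A=(0,0), D=(7.00,0)
B = A + 4.00·(cos27°, sin27°) = (3.5640, 1.8160)
|BD| = 3.8863
circle(B,10.00) ∩ circle(D,7.00): a=8.5046, h=5.2604
  candidates: C₊=(13.5411,2.4928) cross=20.444; C₋=(8.6251,-6.8088) cross=-20.444
  mode - wants cross < 0 → take C=(8.6251,-6.8088) (cross=-20.444)
ex = (C−B)/|BC| = (0.5061,-0.8625); ey = (0.8625,0.5061)
P = B + -0.92·ex + -1.79·ey = (1.5546,1.7035)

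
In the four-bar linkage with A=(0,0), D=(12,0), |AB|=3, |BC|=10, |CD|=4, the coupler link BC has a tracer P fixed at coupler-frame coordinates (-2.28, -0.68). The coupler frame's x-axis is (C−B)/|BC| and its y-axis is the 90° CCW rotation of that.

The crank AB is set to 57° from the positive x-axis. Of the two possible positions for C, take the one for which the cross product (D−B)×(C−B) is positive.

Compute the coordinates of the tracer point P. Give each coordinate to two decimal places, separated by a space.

A=(0,0), D=(12.00,0)
B = A + 3.00·(cos57°, sin57°) = (1.6339, 2.5160)
|BD| = 10.6671
circle(B,10.00) ∩ circle(D,4.00): a=9.2709, h=3.7484
  candidates: C₊=(11.5274,3.9720) cross=39.985; C₋=(9.7591,-3.3134) cross=-39.985
  mode + wants cross > 0 → take C=(11.5274,3.9720) (cross=39.985)
ex = (C−B)/|BC| = (0.9893,0.1456); ey = (-0.1456,0.9893)
P = B + -2.28·ex + -0.68·ey = (-0.5228,1.5113)

-0.52 1.51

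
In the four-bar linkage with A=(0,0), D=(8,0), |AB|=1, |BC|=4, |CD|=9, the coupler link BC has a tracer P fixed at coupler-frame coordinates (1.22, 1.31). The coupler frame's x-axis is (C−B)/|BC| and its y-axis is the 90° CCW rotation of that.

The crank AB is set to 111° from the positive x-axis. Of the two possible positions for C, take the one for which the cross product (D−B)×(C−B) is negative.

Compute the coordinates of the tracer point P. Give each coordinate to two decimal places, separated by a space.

0.92 -0.32

A=(0,0), D=(8.00,0)
B = A + 1.00·(cos111°, sin111°) = (-0.3584, 0.9336)
|BD| = 8.4103
circle(B,4.00) ∩ circle(D,9.00): a=0.3409, h=3.9854
  candidates: C₊=(0.4228,4.8566) cross=33.519; C₋=(-0.4620,-3.0651) cross=-33.519
  mode - wants cross < 0 → take C=(-0.4620,-3.0651) (cross=-33.519)
ex = (C−B)/|BC| = (-0.0259,-0.9997); ey = (0.9997,-0.0259)
P = B + 1.22·ex + 1.31·ey = (0.9196,-0.3199)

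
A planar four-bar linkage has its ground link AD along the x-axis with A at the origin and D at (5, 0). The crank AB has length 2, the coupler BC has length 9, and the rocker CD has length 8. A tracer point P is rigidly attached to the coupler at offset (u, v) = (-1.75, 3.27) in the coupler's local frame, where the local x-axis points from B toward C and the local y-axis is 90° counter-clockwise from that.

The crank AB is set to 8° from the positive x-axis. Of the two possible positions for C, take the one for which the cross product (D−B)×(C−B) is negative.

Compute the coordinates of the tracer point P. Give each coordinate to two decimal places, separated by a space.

4.29 3.18

A=(0,0), D=(5.00,0)
B = A + 2.00·(cos8°, sin8°) = (1.9805, 0.2783)
|BD| = 3.0323
circle(B,9.00) ∩ circle(D,8.00): a=4.3193, h=7.8958
  candidates: C₊=(7.0064,7.7443) cross=23.942; C₋=(5.5568,-7.9806) cross=-23.942
  mode - wants cross < 0 → take C=(5.5568,-7.9806) (cross=-23.942)
ex = (C−B)/|BC| = (0.3974,-0.9177); ey = (0.9177,0.3974)
P = B + -1.75·ex + 3.27·ey = (4.2859,3.1836)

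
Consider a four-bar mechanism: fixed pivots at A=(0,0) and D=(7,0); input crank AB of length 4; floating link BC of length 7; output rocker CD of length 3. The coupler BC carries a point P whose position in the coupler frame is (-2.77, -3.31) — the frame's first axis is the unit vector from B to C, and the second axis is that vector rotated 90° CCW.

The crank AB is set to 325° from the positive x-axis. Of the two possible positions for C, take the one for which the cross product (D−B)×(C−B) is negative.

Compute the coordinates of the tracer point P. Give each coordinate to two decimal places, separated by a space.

1.57 -6.26

A=(0,0), D=(7.00,0)
B = A + 4.00·(cos325°, sin325°) = (3.2766, -2.2943)
|BD| = 4.3735
circle(B,7.00) ∩ circle(D,3.00): a=6.7597, h=1.8182
  candidates: C₊=(8.0777,2.7997) cross=7.952; C₋=(9.9854,-0.2961) cross=-7.952
  mode - wants cross < 0 → take C=(9.9854,-0.2961) (cross=-7.952)
ex = (C−B)/|BC| = (0.9584,0.2855); ey = (-0.2855,0.9584)
P = B + -2.77·ex + -3.31·ey = (1.5667,-6.2573)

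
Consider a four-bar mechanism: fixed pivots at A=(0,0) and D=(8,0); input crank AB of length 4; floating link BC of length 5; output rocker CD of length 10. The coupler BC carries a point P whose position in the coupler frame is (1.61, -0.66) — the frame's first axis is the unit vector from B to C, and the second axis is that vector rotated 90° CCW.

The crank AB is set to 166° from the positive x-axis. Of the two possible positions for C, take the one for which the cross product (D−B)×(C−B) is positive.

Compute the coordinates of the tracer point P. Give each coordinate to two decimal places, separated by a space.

A=(0,0), D=(8.00,0)
B = A + 4.00·(cos166°, sin166°) = (-3.8812, 0.9677)
|BD| = 11.9205
circle(B,5.00) ∩ circle(D,10.00): a=2.8144, h=4.1327
  candidates: C₊=(-0.7406,4.8583) cross=49.264; C₋=(-1.4115,-3.3798) cross=-49.264
  mode + wants cross > 0 → take C=(-0.7406,4.8583) (cross=49.264)
ex = (C−B)/|BC| = (0.6281,0.7781); ey = (-0.7781,0.6281)
P = B + 1.61·ex + -0.66·ey = (-2.3563,1.8059)

-2.36 1.81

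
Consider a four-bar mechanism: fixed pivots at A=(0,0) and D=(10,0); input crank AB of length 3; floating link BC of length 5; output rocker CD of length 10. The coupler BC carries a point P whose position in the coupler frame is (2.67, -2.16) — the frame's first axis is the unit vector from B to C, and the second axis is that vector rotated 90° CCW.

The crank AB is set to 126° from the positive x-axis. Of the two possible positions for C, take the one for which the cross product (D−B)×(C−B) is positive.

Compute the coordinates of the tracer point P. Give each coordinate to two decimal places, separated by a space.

1.66 2.68

A=(0,0), D=(10.00,0)
B = A + 3.00·(cos126°, sin126°) = (-1.7634, 2.4271)
|BD| = 12.0111
circle(B,5.00) ∩ circle(D,10.00): a=2.8835, h=4.0848
  candidates: C₊=(1.8860,5.8449) cross=49.063; C₋=(0.2352,-2.1561) cross=-49.063
  mode + wants cross > 0 → take C=(1.8860,5.8449) (cross=49.063)
ex = (C−B)/|BC| = (0.7299,0.6836); ey = (-0.6836,0.7299)
P = B + 2.67·ex + -2.16·ey = (1.6619,2.6757)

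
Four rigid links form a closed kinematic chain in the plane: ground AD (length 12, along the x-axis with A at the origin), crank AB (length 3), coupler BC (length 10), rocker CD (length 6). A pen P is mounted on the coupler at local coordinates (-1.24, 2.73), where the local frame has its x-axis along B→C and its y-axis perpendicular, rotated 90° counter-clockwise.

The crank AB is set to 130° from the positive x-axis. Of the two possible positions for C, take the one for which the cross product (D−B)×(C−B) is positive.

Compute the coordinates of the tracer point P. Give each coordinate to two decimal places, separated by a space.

A=(0,0), D=(12.00,0)
B = A + 3.00·(cos130°, sin130°) = (-1.9284, 2.2981)
|BD| = 14.1167
circle(B,10.00) ∩ circle(D,6.00): a=9.3252, h=3.6113
  candidates: C₊=(7.8603,4.3431) cross=50.979; C₋=(6.6845,-2.7831) cross=-50.979
  mode + wants cross > 0 → take C=(7.8603,4.3431) (cross=50.979)
ex = (C−B)/|BC| = (0.9789,0.2045); ey = (-0.2045,0.9789)
P = B + -1.24·ex + 2.73·ey = (-3.7004,4.7169)

-3.70 4.72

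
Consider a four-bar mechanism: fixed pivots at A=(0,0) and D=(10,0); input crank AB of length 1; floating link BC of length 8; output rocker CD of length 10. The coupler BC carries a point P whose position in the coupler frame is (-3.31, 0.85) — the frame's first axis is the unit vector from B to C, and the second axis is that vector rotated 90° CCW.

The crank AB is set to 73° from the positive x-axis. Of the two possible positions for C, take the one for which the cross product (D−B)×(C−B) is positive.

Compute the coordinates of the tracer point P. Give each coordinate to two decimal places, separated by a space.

A=(0,0), D=(10.00,0)
B = A + 1.00·(cos73°, sin73°) = (0.2924, 0.9563)
|BD| = 9.7546
circle(B,8.00) ∩ circle(D,10.00): a=3.0320, h=7.4032
  candidates: C₊=(4.0356,8.0266) cross=72.215; C₋=(2.5840,-6.7084) cross=-72.215
  mode + wants cross > 0 → take C=(4.0356,8.0266) (cross=72.215)
ex = (C−B)/|BC| = (0.4679,0.8838); ey = (-0.8838,0.4679)
P = B + -3.31·ex + 0.85·ey = (-2.0076,-1.5713)

-2.01 -1.57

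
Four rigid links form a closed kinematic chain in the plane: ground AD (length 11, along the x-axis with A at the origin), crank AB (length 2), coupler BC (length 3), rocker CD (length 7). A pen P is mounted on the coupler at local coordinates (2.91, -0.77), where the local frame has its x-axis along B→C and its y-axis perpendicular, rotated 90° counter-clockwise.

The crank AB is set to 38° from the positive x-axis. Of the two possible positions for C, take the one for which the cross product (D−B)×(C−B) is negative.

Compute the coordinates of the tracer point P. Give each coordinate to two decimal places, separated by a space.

3.50 -1.09

A=(0,0), D=(11.00,0)
B = A + 2.00·(cos38°, sin38°) = (1.5760, 1.2313)
|BD| = 9.5041
circle(B,3.00) ∩ circle(D,7.00): a=2.6477, h=1.4106
  candidates: C₊=(4.3841,2.2870) cross=13.406; C₋=(4.0186,-0.5104) cross=-13.406
  mode - wants cross < 0 → take C=(4.0186,-0.5104) (cross=-13.406)
ex = (C−B)/|BC| = (0.8142,-0.5806); ey = (0.5806,0.8142)
P = B + 2.91·ex + -0.77·ey = (3.4983,-1.0851)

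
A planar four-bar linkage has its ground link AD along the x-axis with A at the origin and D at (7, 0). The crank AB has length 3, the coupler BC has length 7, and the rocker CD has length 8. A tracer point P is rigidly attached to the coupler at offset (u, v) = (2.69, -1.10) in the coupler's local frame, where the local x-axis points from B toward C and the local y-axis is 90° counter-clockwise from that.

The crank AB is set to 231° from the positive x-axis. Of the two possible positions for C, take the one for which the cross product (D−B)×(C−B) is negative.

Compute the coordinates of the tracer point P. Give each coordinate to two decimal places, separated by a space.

-0.65 -4.96

A=(0,0), D=(7.00,0)
B = A + 3.00·(cos231°, sin231°) = (-1.8880, -2.3314)
|BD| = 9.1887
circle(B,7.00) ∩ circle(D,8.00): a=3.7781, h=5.8929
  candidates: C₊=(0.2713,4.3272) cross=54.148; C₋=(3.2617,-7.0728) cross=-54.148
  mode - wants cross < 0 → take C=(3.2617,-7.0728) (cross=-54.148)
ex = (C−B)/|BC| = (0.7357,-0.6773); ey = (0.6773,0.7357)
P = B + 2.69·ex + -1.10·ey = (-0.6541,-4.9627)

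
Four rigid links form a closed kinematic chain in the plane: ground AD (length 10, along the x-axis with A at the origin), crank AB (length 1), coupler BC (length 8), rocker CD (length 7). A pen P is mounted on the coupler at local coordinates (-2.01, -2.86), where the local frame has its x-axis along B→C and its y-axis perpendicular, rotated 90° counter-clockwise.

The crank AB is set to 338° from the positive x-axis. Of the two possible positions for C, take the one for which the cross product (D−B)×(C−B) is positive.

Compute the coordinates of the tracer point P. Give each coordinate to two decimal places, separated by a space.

1.84 -3.75

A=(0,0), D=(10.00,0)
B = A + 1.00·(cos338°, sin338°) = (0.9272, -0.3746)
|BD| = 9.0805
circle(B,8.00) ∩ circle(D,7.00): a=5.3662, h=5.9333
  candidates: C₊=(6.0441,5.7750) cross=53.877; C₋=(6.5336,-6.0815) cross=-53.877
  mode + wants cross > 0 → take C=(6.0441,5.7750) (cross=53.877)
ex = (C−B)/|BC| = (0.6396,0.7687); ey = (-0.7687,0.6396)
P = B + -2.01·ex + -2.86·ey = (1.8401,-3.7490)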